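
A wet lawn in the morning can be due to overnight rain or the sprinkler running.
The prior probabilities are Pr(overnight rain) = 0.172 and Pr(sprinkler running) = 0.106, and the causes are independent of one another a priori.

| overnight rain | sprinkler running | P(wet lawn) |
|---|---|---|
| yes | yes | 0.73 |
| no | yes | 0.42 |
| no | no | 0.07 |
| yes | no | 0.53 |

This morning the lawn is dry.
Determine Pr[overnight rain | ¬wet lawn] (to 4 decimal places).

Enumerate the 4 (overnight rain, sprinkler running) configurations and weight by the priors:
  P(¬wet lawn) = 0.93×0.828×0.894 + 0.58×0.828×0.106 + 0.47×0.172×0.894 + 0.27×0.172×0.106
        = 0.688416 + 0.050905 + 0.072271 + 0.004923 = 0.816515
Keeping only the overnight rain-present terms gives 0.077194, so
  P(overnight rain | ¬wet lawn) = 0.077194 / 0.816515 ≈ 0.0945

Pr[overnight rain | ¬wet lawn] ≈ 0.0945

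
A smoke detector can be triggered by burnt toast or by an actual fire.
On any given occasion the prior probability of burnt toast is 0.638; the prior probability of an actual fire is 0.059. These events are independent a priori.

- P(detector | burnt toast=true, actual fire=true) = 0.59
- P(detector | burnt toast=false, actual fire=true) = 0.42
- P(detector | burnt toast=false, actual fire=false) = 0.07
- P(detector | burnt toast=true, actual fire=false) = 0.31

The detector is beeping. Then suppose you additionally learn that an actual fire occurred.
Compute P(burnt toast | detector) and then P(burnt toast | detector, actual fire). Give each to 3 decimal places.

Weight on burnt toast=true, given the evidence: 0.186111 + 0.022209 = 0.208320
Normalizer over all consistent configurations: 0.07*0.362*0.941 + 0.42*0.362*0.059 + 0.31*0.638*0.941 + 0.59*0.638*0.059 = 0.241135
Posterior = 0.208320 / 0.241135 ≈ 0.864

With the extra evidence:
Sum P(detector|·) weighted by the priors over both values of burnt toast:
  P(detector | actual fire) = 0.42×0.362 + 0.59×0.638
        = 0.152040 + 0.376420 = 0.528460
Configurations with burnt toast contribute 0.376420, so
  P(burnt toast | detector, actual fire) = 0.376420 / 0.528460 ≈ 0.712
This is intercausal reasoning (explaining away): once actual fire accounts for the detector, burnt toast becomes less likely.

P(burnt toast | detector) ≈ 0.864; P(burnt toast | detector, actual fire) ≈ 0.712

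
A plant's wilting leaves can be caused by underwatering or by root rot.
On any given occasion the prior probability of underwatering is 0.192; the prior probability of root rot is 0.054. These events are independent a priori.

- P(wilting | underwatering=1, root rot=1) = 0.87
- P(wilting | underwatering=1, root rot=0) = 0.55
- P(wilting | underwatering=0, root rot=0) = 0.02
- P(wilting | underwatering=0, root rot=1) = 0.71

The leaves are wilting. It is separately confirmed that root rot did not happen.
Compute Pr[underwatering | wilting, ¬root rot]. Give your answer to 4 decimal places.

Pr[underwatering | wilting, ¬root rot] ≈ 0.8673

P(wilting | ¬root rot) = 0.02·0.808 + 0.55·0.192 = 0.016160 + 0.105600 = 0.121760
Restricting to configurations with underwatering present: 0.55·0.192 = 0.105600.
P(underwatering | wilting, ¬root rot) = 0.105600 / 0.121760 ≈ 0.8673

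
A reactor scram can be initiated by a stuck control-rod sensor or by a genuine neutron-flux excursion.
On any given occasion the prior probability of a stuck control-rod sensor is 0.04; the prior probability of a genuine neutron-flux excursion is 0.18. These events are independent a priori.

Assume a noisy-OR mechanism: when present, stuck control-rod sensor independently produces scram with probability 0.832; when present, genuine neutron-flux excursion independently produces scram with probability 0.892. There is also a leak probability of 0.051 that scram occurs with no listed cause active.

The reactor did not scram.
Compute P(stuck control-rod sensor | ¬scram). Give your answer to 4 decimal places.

P(stuck control-rod sensor | ¬scram) ≈ 0.0070

Under noisy-OR, P(scram | causes) = 1 − (1−0.051)·∏(1−qᵢ) over the active causes.
Enumerate the 4 (stuck control-rod sensor, genuine neutron-flux excursion) configurations and weight by the priors:
  P(¬scram) = 0.949×0.96×0.82 + 0.102492×0.96×0.18 + 0.159432×0.04×0.82 + 0.017219×0.04×0.18
        = 0.747053 + 0.017711 + 0.005229 + 0.000124 = 0.770117
Keeping only the stuck control-rod sensor-present terms gives 0.005353, so
  P(stuck control-rod sensor | ¬scram) = 0.005353 / 0.770117 ≈ 0.0070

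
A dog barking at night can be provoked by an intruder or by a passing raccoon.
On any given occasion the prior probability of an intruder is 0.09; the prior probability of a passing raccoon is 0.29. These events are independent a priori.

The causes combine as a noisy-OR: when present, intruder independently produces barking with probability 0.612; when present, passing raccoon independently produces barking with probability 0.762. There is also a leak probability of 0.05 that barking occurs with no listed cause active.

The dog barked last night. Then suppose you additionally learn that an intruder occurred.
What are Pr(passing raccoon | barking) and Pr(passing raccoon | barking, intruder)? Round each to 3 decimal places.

Pr(passing raccoon | barking) ≈ 0.758; Pr(passing raccoon | barking, intruder) ≈ 0.371

Under noisy-OR, P(barking | causes) = 1 − (1−0.05)·∏(1−qᵢ) over the active causes.
P(barking) = 0.05×0.91×0.71 + 0.7739×0.91×0.29 + 0.6314×0.09×0.71 + 0.912273×0.09×0.29 = 0.032305 + 0.204232 + 0.040346 + 0.023810 = 0.300693
Of this, 0.228042 comes from 0.204232 + 0.023810 (the passing raccoon=true cases).
P(passing raccoon | barking) = 0.228042 / 0.300693 ≈ 0.758

Now also conditioning on intruder=true:
Numerator (weight on configurations with passing raccoon): 0.912273·0.29 = 0.264559
Normalizer over all consistent configurations: 0.6314·0.71 + 0.912273·0.29 = 0.712853
Posterior = 0.264559 / 0.712853 ≈ 0.371
Conditioning on intruder lowers the posterior on passing raccoon: the classic explaining-away effect in a common-effect structure.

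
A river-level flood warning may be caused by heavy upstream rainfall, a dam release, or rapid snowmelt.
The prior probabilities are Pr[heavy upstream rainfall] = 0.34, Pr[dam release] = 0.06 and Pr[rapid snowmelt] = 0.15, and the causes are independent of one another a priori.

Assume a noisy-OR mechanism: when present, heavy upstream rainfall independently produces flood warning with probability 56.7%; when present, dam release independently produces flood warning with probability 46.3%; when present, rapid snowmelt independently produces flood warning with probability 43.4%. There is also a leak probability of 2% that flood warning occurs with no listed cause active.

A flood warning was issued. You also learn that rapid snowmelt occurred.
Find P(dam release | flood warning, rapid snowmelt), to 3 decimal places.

Under noisy-OR, P(flood warning | causes) = 1 − (1−0.02)·∏(1−qᵢ) over the active causes.
P(flood warning | rapid snowmelt) = 0.44532·0.66·0.94 + 0.702137·0.66·0.06 + 0.759824·0.34·0.94 + 0.871025·0.34·0.06 = 0.276277 + 0.027805 + 0.242840 + 0.017769 = 0.564691
Restricting to configurations with dam release present: 0.027805 + 0.017769 = 0.045574.
So P(dam release | flood warning, rapid snowmelt) = 0.045574/0.564691 ≈ 0.081.

P(dam release | flood warning, rapid snowmelt) ≈ 0.081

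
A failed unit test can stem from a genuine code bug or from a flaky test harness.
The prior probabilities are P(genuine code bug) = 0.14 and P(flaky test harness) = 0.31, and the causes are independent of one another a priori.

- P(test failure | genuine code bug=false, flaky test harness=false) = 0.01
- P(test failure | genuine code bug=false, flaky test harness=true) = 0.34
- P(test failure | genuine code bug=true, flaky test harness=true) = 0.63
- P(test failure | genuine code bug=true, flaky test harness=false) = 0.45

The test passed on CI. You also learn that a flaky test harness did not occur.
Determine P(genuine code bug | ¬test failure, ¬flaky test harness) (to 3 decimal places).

P(¬test failure | ¬flaky test harness) = 0.99·0.86 + 0.55·0.14 = 0.851400 + 0.077000 = 0.928400
Restricting to configurations with genuine code bug present: 0.55·0.14 = 0.077000.
P(genuine code bug | ¬test failure, ¬flaky test harness) = 0.077000 / 0.928400 ≈ 0.083

P(genuine code bug | ¬test failure, ¬flaky test harness) ≈ 0.083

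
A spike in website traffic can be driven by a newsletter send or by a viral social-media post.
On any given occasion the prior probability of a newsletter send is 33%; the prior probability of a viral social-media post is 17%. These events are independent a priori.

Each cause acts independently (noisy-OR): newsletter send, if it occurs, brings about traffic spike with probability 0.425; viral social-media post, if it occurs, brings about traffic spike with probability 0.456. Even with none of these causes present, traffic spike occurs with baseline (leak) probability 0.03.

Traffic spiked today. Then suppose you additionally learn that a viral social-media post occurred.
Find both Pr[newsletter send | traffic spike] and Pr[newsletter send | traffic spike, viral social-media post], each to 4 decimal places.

Pr[newsletter send | traffic spike] ≈ 0.6945; Pr[newsletter send | traffic spike, viral social-media post] ≈ 0.4208

Under noisy-OR, P(traffic spike | causes) = 1 − (1−0.03)·∏(1−qᵢ) over the active causes.
P(traffic spike) = 0.03·0.67·0.83 + 0.47232·0.67·0.17 + 0.44225·0.33·0.83 + 0.696584·0.33·0.17 = 0.016683 + 0.053797 + 0.121132 + 0.039078 = 0.230690
Restricting to configurations with newsletter send present: 0.121132 + 0.039078 = 0.160210.
So P(newsletter send | traffic spike) = 0.160210/0.230690 ≈ 0.6945.

Now condition on the additional information:
For the numerator, keep only newsletter send=true terms: 0.696584×0.33 = 0.229873
Denominator P(traffic spike | viral social-media post): 0.47232×0.67 + 0.696584×0.33 = 0.546327
Posterior = 0.229873 / 0.546327 ≈ 0.4208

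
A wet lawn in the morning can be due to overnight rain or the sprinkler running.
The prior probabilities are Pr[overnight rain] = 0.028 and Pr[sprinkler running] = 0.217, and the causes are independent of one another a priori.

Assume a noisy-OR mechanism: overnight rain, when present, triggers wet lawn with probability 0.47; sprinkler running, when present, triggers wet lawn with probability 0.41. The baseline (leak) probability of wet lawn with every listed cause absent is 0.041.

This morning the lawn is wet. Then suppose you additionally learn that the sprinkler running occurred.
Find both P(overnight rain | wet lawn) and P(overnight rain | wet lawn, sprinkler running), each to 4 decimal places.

Under noisy-OR, P(wet lawn | causes) = 1 − (1−0.041)·∏(1−qᵢ) over the active causes.
For the numerator, keep only overnight rain=true terms: 0.010781 + 0.004254 = 0.015035
The normalizing constant is 0.041*0.972*0.783 + 0.43419*0.972*0.217 + 0.49173*0.028*0.783 + 0.700121*0.028*0.217 = 0.137820
Posterior = 0.015035 / 0.137820 ≈ 0.1091

With the extra evidence:
Weight on overnight rain=true, given the evidence: 0.700121×0.028 = 0.019603
The normalizing constant is 0.43419×0.972 + 0.700121×0.028 = 0.441636
Posterior = 0.019603 / 0.441636 ≈ 0.0444

P(overnight rain | wet lawn) ≈ 0.1091; P(overnight rain | wet lawn, sprinkler running) ≈ 0.0444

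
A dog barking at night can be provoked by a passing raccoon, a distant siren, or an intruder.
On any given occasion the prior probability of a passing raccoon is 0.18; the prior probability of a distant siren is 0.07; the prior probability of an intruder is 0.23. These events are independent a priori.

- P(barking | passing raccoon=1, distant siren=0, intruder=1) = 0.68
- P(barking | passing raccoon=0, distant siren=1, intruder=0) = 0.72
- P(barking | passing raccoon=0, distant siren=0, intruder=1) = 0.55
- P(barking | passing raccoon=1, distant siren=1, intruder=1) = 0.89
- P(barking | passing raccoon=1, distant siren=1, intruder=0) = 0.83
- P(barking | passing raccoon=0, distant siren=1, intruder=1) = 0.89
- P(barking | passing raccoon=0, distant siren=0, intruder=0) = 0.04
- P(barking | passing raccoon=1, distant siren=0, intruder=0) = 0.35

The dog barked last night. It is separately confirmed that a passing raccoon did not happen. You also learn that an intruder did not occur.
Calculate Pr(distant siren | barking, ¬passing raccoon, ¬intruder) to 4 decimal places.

P(barking | ¬passing raccoon, ¬intruder) = 0.04*0.93 + 0.72*0.07 = 0.037200 + 0.050400 = 0.087600
Of this, 0.050400 comes from 0.72*0.07 (the distant siren=true cases).
P(distant siren | barking, ¬passing raccoon, ¬intruder) = 0.050400 / 0.087600 ≈ 0.5753

Pr(distant siren | barking, ¬passing raccoon, ¬intruder) ≈ 0.5753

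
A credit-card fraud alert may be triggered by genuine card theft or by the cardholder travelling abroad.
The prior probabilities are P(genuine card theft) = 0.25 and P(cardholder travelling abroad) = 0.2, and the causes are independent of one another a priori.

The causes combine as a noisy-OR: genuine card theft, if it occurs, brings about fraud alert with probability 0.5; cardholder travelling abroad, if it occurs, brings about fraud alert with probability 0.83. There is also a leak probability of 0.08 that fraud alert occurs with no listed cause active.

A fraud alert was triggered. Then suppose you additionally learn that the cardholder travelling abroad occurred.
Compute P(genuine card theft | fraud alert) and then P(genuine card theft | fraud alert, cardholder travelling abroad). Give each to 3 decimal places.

P(genuine card theft | fraud alert) ≈ 0.469; P(genuine card theft | fraud alert, cardholder travelling abroad) ≈ 0.267

Under noisy-OR, P(fraud alert | causes) = 1 − (1−0.08)·∏(1−qᵢ) over the active causes.
P(fraud alert) = 0.08*0.75*0.8 + 0.8436*0.75*0.2 + 0.54*0.25*0.8 + 0.9218*0.25*0.2 = 0.048000 + 0.126540 + 0.108000 + 0.046090 = 0.328630
The genuine card theft-present share is 0.108000 + 0.046090 = 0.154090.
So P(genuine card theft | fraud alert) = 0.154090/0.328630 ≈ 0.469.

Now also conditioning on cardholder travelling abroad=true:
Numerator (weight on configurations with genuine card theft): 0.9218·0.25 = 0.230450
Normalizer over all consistent configurations: 0.8436·0.75 + 0.9218·0.25 = 0.863150
P(genuine card theft | fraud alert, cardholder travelling abroad) = 0.230450/0.863150 ≈ 0.267
This is intercausal reasoning (explaining away): once cardholder travelling abroad accounts for the fraud alert, genuine card theft becomes less likely.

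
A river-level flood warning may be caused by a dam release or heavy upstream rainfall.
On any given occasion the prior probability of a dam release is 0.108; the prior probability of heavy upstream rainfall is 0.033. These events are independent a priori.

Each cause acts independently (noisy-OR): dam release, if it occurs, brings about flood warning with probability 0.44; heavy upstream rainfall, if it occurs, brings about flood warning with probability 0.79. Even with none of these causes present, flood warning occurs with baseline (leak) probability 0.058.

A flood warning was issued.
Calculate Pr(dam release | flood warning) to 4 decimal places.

Pr(dam release | flood warning) ≈ 0.4163

Under noisy-OR, P(flood warning | causes) = 1 − (1−0.058)·∏(1−qᵢ) over the active causes.
For the numerator, keep only dam release=true terms: 0.049344 + 0.003169 = 0.052513
Denominator P(flood warning): 0.058·0.892·0.967 + 0.80218·0.892·0.033 + 0.47248·0.108·0.967 + 0.889221·0.108·0.033 = 0.126155
P(dam release | flood warning) = 0.052513/0.126155 ≈ 0.4163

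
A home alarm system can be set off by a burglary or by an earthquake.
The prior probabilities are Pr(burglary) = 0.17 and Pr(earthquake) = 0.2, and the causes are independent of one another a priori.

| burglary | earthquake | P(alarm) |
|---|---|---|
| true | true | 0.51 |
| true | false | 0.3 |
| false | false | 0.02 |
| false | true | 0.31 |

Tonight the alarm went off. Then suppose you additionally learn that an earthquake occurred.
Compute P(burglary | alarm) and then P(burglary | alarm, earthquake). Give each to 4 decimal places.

P(burglary | alarm) ≈ 0.4731; P(burglary | alarm, earthquake) ≈ 0.2520

P(alarm) = 0.02*0.83*0.8 + 0.31*0.83*0.2 + 0.3*0.17*0.8 + 0.51*0.17*0.2 = 0.013280 + 0.051460 + 0.040800 + 0.017340 = 0.122880
The burglary-present share is 0.040800 + 0.017340 = 0.058140.
So P(burglary | alarm) = 0.058140/0.122880 ≈ 0.4731.

Now condition on the additional information:
Sum P(alarm|·) weighted by the priors over both values of burglary:
  P(alarm | earthquake) = 0.31×0.83 + 0.51×0.17
        = 0.257300 + 0.086700 = 0.344000
Configurations with burglary contribute 0.086700, so
  P(burglary | alarm, earthquake) = 0.086700 / 0.344000 ≈ 0.2520
The drop from 0.4731 to 0.2520 is the explaining-away (discounting) effect.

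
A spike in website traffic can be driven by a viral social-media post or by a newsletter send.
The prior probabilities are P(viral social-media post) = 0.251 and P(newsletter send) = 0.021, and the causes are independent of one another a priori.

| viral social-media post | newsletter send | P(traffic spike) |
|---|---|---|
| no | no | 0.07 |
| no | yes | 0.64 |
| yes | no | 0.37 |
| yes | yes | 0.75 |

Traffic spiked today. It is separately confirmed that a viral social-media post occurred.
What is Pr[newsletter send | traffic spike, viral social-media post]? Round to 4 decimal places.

Enumerate both values of newsletter send and weight by the priors:
  P(traffic spike | viral social-media post) = 0.37×0.979 + 0.75×0.021
        = 0.362230 + 0.015750 = 0.377980
The terms with newsletter send present sum to 0.015750, so
  P(newsletter send | traffic spike, viral social-media post) = 0.015750 / 0.377980 ≈ 0.0417

Pr[newsletter send | traffic spike, viral social-media post] ≈ 0.0417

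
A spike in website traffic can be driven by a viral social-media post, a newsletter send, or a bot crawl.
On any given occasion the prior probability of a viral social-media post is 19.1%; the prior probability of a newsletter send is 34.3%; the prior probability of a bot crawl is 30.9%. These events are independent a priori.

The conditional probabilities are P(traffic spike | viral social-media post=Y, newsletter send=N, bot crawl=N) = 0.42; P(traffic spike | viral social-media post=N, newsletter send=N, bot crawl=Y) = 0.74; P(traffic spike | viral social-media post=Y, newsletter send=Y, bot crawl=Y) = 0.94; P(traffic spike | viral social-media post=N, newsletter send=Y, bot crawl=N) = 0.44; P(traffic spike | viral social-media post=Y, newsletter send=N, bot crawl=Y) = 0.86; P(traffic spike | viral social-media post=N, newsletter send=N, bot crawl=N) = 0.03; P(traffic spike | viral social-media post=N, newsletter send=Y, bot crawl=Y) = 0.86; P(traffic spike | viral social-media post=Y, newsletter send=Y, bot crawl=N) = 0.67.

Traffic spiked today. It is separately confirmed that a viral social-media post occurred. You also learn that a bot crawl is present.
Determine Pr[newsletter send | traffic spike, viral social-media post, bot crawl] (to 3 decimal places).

Enumerate both values of newsletter send and weight by the priors:
  P(traffic spike | viral social-media post, bot crawl) = 0.86*0.657 + 0.94*0.343
        = 0.565020 + 0.322420 = 0.887440
Configurations with newsletter send contribute 0.322420, so
  P(newsletter send | traffic spike, viral social-media post, bot crawl) = 0.322420 / 0.887440 ≈ 0.363

Pr[newsletter send | traffic spike, viral social-media post, bot crawl] ≈ 0.363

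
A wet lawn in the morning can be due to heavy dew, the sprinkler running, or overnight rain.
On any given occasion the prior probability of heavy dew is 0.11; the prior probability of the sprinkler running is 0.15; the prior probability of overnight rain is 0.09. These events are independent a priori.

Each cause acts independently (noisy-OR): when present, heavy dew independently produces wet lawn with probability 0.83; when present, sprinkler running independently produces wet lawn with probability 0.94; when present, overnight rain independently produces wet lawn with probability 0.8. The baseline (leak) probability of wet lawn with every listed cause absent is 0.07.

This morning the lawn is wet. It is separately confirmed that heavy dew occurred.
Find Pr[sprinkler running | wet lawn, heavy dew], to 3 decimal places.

Pr[sprinkler running | wet lawn, heavy dew] ≈ 0.170

Under noisy-OR, P(wet lawn | causes) = 1 − (1−0.07)·∏(1−qᵢ) over the active causes.
Numerator (weight on configurations with sprinkler running): 0.135205 + 0.013474 = 0.148679
The normalizing constant is 0.8419*0.85*0.91 + 0.96838*0.85*0.09 + 0.990514*0.15*0.91 + 0.998103*0.15*0.09 = 0.873970
P(sprinkler running | wet lawn, heavy dew) = 0.148679/0.873970 ≈ 0.170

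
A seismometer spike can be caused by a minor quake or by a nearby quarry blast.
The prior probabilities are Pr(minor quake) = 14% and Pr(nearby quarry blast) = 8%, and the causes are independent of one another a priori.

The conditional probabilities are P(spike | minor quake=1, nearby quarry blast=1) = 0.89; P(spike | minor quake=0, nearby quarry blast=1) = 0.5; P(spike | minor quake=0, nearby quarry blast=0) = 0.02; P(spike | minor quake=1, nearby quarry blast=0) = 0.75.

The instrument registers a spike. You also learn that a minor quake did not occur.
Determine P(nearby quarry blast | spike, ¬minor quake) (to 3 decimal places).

Numerator (weight on configurations with nearby quarry blast): 0.5·0.08 = 0.040000
Denominator P(spike | ¬minor quake): 0.02·0.92 + 0.5·0.08 = 0.058400
Posterior = 0.040000 / 0.058400 ≈ 0.685

P(nearby quarry blast | spike, ¬minor quake) ≈ 0.685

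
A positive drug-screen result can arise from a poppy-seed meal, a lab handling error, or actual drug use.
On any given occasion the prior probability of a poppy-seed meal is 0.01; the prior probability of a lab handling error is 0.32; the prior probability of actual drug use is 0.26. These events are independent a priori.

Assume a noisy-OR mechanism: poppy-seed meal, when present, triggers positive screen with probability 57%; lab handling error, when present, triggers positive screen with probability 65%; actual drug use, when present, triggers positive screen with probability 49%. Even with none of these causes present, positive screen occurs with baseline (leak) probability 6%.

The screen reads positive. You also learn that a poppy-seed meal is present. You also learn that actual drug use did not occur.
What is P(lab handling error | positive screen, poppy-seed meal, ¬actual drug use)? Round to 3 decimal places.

P(lab handling error | positive screen, poppy-seed meal, ¬actual drug use) ≈ 0.404

Under noisy-OR, P(positive screen | causes) = 1 − (1−0.06)·∏(1−qᵢ) over the active causes.
By total probability over both values of lab handling error:
  P(positive screen | poppy-seed meal, ¬actual drug use) = 0.5958×0.68 + 0.85853×0.32
        = 0.405144 + 0.274730 = 0.679874
Configurations with lab handling error contribute 0.274730, so
  P(lab handling error | positive screen, poppy-seed meal, ¬actual drug use) = 0.274730 / 0.679874 ≈ 0.404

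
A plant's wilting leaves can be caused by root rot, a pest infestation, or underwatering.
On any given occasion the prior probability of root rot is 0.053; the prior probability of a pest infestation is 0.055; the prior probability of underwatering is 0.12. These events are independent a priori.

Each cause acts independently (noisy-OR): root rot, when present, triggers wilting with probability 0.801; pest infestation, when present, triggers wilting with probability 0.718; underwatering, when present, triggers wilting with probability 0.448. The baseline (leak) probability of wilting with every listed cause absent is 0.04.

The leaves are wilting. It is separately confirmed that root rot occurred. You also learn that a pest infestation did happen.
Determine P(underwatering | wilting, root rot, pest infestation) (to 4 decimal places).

P(underwatering | wilting, root rot, pest infestation) ≈ 0.1227

Under noisy-OR, P(wilting | causes) = 1 − (1−0.04)·∏(1−qᵢ) over the active causes.
Numerator (weight on configurations with underwatering): 0.970262·0.12 = 0.116431
Denominator P(wilting | root rot, pest infestation): 0.946127·0.88 + 0.970262·0.12 = 0.949023
Posterior = 0.116431 / 0.949023 ≈ 0.1227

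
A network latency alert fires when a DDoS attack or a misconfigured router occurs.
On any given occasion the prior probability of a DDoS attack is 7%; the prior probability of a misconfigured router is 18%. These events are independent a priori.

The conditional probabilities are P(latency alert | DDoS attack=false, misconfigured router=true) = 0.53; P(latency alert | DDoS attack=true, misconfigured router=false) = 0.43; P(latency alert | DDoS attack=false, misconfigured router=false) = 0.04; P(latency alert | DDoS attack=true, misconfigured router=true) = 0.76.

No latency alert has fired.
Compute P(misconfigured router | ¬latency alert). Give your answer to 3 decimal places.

P(misconfigured router | ¬latency alert) ≈ 0.097

Sum P(¬latency alert|·) weighted by the priors over the 4 (DDoS attack, misconfigured router) configurations:
  P(¬latency alert) = 0.96×0.93×0.82 + 0.47×0.93×0.18 + 0.57×0.07×0.82 + 0.24×0.07×0.18
        = 0.732096 + 0.078678 + 0.032718 + 0.003024 = 0.846516
Keeping only the misconfigured router-present terms gives 0.081702, so
  P(misconfigured router | ¬latency alert) = 0.081702 / 0.846516 ≈ 0.097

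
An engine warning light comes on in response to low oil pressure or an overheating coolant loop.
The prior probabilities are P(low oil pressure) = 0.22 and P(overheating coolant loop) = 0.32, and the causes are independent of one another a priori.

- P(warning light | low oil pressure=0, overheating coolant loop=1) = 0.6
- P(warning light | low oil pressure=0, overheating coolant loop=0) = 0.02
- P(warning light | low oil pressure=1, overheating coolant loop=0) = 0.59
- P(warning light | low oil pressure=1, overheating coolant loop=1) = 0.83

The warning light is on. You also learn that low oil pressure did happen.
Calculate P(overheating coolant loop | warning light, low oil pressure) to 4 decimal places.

Enumerate both values of overheating coolant loop and weight by the priors:
  P(warning light | low oil pressure) = 0.59·0.68 + 0.83·0.32
        = 0.401200 + 0.265600 = 0.666800
Keeping only the overheating coolant loop-present terms gives 0.265600, so
  P(overheating coolant loop | warning light, low oil pressure) = 0.265600 / 0.666800 ≈ 0.3983

P(overheating coolant loop | warning light, low oil pressure) ≈ 0.3983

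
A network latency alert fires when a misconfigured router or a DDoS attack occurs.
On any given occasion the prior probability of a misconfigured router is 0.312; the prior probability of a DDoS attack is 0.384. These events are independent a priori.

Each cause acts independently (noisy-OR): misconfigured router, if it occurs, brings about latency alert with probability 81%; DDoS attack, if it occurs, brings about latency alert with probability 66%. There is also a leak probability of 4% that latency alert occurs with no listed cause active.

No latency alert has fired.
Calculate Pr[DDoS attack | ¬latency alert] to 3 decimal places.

Pr[DDoS attack | ¬latency alert] ≈ 0.175

Under noisy-OR, P(latency alert | causes) = 1 − (1−0.04)·∏(1−qᵢ) over the active causes.
P(¬latency alert) = 0.96×0.688×0.616 + 0.3264×0.688×0.384 + 0.1824×0.312×0.616 + 0.062016×0.312×0.384 = 0.406856 + 0.086232 + 0.035056 + 0.007430 = 0.535574
The DDoS attack-present share is 0.086232 + 0.007430 = 0.093662.
Hence the posterior is 0.093662/0.535574 ≈ 0.175.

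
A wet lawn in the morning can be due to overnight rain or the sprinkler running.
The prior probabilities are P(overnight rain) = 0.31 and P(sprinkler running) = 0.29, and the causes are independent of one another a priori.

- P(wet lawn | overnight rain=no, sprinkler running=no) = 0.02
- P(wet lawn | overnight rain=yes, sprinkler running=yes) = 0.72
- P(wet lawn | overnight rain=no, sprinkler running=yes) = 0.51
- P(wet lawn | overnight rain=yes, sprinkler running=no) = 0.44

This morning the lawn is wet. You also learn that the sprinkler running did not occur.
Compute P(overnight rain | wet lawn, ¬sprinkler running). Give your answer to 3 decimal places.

For the numerator, keep only overnight rain=true terms: 0.44·0.31 = 0.136400
Normalizer over all consistent configurations: 0.02·0.69 + 0.44·0.31 = 0.150200
P(overnight rain | wet lawn, ¬sprinkler running) = 0.136400/0.150200 ≈ 0.908

P(overnight rain | wet lawn, ¬sprinkler running) ≈ 0.908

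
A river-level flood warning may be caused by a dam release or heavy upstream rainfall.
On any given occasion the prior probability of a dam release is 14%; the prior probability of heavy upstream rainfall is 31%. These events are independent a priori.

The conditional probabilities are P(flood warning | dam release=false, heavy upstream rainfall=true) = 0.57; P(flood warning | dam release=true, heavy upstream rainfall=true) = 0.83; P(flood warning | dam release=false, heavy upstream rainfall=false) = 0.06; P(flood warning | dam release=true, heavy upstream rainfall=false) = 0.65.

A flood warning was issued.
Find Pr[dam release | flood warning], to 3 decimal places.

Enumerate the 4 (dam release, heavy upstream rainfall) configurations and weight by the priors:
  P(flood warning) = 0.06×0.86×0.69 + 0.57×0.86×0.31 + 0.65×0.14×0.69 + 0.83×0.14×0.31
        = 0.035604 + 0.151962 + 0.062790 + 0.036022 = 0.286378
Configurations with dam release contribute 0.098812, so
  P(dam release | flood warning) = 0.098812 / 0.286378 ≈ 0.345

Pr[dam release | flood warning] ≈ 0.345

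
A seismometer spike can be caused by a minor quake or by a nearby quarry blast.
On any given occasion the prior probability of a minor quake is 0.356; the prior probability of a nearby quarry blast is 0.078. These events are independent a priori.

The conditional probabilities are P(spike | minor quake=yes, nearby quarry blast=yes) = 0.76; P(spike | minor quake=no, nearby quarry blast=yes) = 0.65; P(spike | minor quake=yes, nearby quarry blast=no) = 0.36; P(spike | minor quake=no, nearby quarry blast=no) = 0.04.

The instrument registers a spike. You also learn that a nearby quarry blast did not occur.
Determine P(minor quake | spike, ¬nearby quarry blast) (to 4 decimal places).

P(minor quake | spike, ¬nearby quarry blast) ≈ 0.8326

P(spike | ¬nearby quarry blast) = 0.04·0.644 + 0.36·0.356 = 0.025760 + 0.128160 = 0.153920
The minor quake-present share is 0.36·0.356 = 0.128160.
P(minor quake | spike, ¬nearby quarry blast) = 0.128160 / 0.153920 ≈ 0.8326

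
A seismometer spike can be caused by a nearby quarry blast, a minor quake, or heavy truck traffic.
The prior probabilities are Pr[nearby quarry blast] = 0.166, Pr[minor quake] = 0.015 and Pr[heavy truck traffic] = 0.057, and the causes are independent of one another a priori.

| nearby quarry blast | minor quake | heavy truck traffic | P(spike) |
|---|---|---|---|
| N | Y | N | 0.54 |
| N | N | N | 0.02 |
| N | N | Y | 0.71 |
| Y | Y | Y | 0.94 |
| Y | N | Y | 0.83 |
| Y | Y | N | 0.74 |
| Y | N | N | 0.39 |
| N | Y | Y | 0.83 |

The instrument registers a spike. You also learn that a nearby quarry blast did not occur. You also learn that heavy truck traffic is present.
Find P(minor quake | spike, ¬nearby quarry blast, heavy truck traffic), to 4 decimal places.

P(minor quake | spike, ¬nearby quarry blast, heavy truck traffic) ≈ 0.0175

P(spike | ¬nearby quarry blast, heavy truck traffic) = 0.71×0.985 + 0.83×0.015 = 0.699350 + 0.012450 = 0.711800
The minor quake-present share is 0.83×0.015 = 0.012450.
So P(minor quake | spike, ¬nearby quarry blast, heavy truck traffic) = 0.012450/0.711800 ≈ 0.0175.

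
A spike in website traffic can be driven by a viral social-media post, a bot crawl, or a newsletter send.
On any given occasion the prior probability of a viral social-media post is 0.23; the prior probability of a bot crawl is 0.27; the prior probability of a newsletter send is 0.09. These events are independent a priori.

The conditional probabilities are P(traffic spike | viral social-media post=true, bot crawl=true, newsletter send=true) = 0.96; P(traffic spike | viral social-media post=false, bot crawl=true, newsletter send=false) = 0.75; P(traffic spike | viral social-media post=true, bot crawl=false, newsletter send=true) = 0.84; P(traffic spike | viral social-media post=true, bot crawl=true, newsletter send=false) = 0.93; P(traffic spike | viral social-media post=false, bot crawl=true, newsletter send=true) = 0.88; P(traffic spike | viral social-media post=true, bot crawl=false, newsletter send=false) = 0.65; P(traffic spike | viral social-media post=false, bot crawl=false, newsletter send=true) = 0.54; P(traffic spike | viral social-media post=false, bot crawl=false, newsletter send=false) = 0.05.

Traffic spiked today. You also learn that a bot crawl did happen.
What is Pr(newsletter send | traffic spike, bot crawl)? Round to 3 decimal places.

Enumerate the 4 (viral social-media post, newsletter send) configurations and weight by the priors:
  P(traffic spike | bot crawl) = 0.75×0.77×0.91 + 0.88×0.77×0.09 + 0.93×0.23×0.91 + 0.96×0.23×0.09
        = 0.525525 + 0.060984 + 0.194649 + 0.019872 = 0.801030
The terms with newsletter send present sum to 0.080856, so
  P(newsletter send | traffic spike, bot crawl) = 0.080856 / 0.801030 ≈ 0.101

Pr(newsletter send | traffic spike, bot crawl) ≈ 0.101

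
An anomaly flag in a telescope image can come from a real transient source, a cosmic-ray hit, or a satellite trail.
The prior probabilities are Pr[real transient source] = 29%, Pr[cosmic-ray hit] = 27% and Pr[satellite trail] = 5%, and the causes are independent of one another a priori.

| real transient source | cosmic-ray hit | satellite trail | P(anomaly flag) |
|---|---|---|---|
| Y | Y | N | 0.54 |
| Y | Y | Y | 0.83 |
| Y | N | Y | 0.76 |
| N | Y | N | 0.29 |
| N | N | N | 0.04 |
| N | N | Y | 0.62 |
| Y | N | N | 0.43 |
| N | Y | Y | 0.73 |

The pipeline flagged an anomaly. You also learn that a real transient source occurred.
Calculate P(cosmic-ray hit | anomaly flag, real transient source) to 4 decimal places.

Numerator (weight on configurations with cosmic-ray hit): 0.138510 + 0.011205 = 0.149715
Denominator P(anomaly flag | real transient source): 0.43×0.73×0.95 + 0.76×0.73×0.05 + 0.54×0.27×0.95 + 0.83×0.27×0.05 = 0.475660
Posterior = 0.149715 / 0.475660 ≈ 0.3148

P(cosmic-ray hit | anomaly flag, real transient source) ≈ 0.3148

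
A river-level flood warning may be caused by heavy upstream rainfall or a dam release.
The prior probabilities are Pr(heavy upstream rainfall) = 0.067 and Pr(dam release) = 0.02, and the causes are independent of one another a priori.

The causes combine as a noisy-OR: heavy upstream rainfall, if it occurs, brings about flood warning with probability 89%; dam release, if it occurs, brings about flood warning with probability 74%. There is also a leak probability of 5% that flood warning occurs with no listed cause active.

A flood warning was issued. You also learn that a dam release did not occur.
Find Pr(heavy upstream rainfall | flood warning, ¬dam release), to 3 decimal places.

Under noisy-OR, P(flood warning | causes) = 1 − (1−0.05)·∏(1−qᵢ) over the active causes.
Enumerate both values of heavy upstream rainfall and weight by the priors:
  P(flood warning | ¬dam release) = 0.05*0.933 + 0.8955*0.067
        = 0.046650 + 0.059999 = 0.106649
Keeping only the heavy upstream rainfall-present terms gives 0.059999, so
  P(heavy upstream rainfall | flood warning, ¬dam release) = 0.059999 / 0.106649 ≈ 0.563

Pr(heavy upstream rainfall | flood warning, ¬dam release) ≈ 0.563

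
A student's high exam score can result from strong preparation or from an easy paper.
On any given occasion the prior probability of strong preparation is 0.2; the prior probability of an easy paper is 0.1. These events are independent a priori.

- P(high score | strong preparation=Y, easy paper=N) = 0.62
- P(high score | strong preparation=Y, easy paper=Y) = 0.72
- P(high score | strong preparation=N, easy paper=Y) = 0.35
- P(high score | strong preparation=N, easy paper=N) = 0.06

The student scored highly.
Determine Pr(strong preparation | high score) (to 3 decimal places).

Pr(strong preparation | high score) ≈ 0.639

For the numerator, keep only strong preparation=true terms: 0.111600 + 0.014400 = 0.126000
Normalizer over all consistent configurations: 0.06*0.8*0.9 + 0.35*0.8*0.1 + 0.62*0.2*0.9 + 0.72*0.2*0.1 = 0.197200
P(strong preparation | high score) = 0.126000/0.197200 ≈ 0.639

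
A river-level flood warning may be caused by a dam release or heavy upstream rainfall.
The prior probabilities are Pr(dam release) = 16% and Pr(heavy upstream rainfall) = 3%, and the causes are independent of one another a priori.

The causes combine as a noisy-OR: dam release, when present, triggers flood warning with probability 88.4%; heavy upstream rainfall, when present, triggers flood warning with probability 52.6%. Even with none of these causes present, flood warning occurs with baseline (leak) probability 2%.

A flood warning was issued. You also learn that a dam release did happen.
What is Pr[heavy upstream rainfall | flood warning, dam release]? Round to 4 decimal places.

Under noisy-OR, P(flood warning | causes) = 1 − (1−0.02)·∏(1−qᵢ) over the active causes.
For the numerator, keep only heavy upstream rainfall=true terms: 0.946116·0.03 = 0.028383
Denominator P(flood warning | dam release): 0.88632·0.97 + 0.946116·0.03 = 0.888113
Posterior = 0.028383 / 0.888113 ≈ 0.0320

Pr[heavy upstream rainfall | flood warning, dam release] ≈ 0.0320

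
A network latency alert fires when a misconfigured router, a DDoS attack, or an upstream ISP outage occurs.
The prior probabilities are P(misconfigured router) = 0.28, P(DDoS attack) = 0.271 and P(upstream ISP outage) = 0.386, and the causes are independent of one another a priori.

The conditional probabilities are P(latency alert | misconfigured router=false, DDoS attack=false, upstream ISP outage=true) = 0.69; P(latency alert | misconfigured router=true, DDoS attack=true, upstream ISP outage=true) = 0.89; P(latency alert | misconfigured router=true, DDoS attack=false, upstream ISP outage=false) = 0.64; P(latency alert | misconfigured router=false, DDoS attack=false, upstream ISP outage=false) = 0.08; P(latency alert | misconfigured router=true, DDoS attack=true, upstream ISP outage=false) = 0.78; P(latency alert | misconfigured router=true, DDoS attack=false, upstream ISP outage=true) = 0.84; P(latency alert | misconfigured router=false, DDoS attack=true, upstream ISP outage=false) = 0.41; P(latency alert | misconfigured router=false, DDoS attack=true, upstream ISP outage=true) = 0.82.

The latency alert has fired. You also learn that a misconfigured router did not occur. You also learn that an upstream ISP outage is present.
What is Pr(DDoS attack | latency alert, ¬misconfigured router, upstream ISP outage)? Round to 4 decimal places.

Weight on DDoS attack=true, given the evidence: 0.82*0.271 = 0.222220
The normalizing constant is 0.69*0.729 + 0.82*0.271 = 0.725230
Posterior = 0.222220 / 0.725230 ≈ 0.3064

Pr(DDoS attack | latency alert, ¬misconfigured router, upstream ISP outage) ≈ 0.3064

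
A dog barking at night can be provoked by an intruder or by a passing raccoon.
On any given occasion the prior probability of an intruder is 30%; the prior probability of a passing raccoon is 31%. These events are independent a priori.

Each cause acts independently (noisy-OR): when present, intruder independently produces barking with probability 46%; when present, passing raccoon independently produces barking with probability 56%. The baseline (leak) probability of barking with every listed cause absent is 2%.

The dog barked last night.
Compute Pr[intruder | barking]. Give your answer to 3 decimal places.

Under noisy-OR, P(barking | causes) = 1 − (1−0.02)·∏(1−qᵢ) over the active causes.
Numerator (weight on configurations with intruder): 0.097456 + 0.071345 = 0.168801
Denominator P(barking): 0.02×0.7×0.69 + 0.5688×0.7×0.31 + 0.4708×0.3×0.69 + 0.767152×0.3×0.31 = 0.301891
Posterior = 0.168801 / 0.301891 ≈ 0.559

Pr[intruder | barking] ≈ 0.559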